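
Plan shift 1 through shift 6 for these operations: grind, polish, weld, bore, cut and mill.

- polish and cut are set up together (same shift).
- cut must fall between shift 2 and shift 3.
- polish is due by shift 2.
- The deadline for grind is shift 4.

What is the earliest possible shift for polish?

shift 2

Polish must be in the same shift as cut, which can't be before shift 2, so polish is at least shift 2; polish's own window allows nothing later than shift 2.
polish at shift 2 is achievable: bore=shift 1, grind=shift 1, polish=shift 2, mill=shift 1, cut=shift 2, weld=shift 1.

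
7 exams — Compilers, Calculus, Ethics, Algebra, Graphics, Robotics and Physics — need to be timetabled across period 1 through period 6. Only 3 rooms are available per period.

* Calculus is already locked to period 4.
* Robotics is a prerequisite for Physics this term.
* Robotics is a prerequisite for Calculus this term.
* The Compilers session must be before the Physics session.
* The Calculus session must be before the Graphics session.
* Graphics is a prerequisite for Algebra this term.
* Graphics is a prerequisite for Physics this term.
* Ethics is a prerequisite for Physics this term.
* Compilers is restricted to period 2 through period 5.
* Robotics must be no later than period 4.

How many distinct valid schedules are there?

60

Splitting on Compilers: it can be period 2 (15), period 3 (15), period 4 (15), period 5 (15). Listing each branch's schedules as (Calculus, Ethics, Algebra, Graphics, Robotics, Physics) by period number:
Compilers=period 2: (4,1,6,5,1,6) (4,1,6,5,2,6) (4,1,6,5,3,6) (4,2,6,5,1,6) (4,2,6,5,2,6) (4,2,6,5,3,6) (4,3,6,5,1,6) (4,3,6,5,2,6) (4,3,6,5,3,6) (4,4,6,5,1,6) (4,4,6,5,2,6) (4,4,6,5,3,6) (4,5,6,5,1,6) (4,5,6,5,2,6) (4,5,6,5,3,6) — 15.
Compilers=period 3: (4,1,6,5,1,6) (4,1,6,5,2,6) (4,1,6,5,3,6) (4,2,6,5,1,6) (4,2,6,5,2,6) (4,2,6,5,3,6) (4,3,6,5,1,6) (4,3,6,5,2,6) (4,3,6,5,3,6) (4,4,6,5,1,6) (4,4,6,5,2,6) (4,4,6,5,3,6) (4,5,6,5,1,6) (4,5,6,5,2,6) (4,5,6,5,3,6) — 15.
Compilers=period 4: (4,1,6,5,1,6) (4,1,6,5,2,6) (4,1,6,5,3,6) (4,2,6,5,1,6) (4,2,6,5,2,6) (4,2,6,5,3,6) (4,3,6,5,1,6) (4,3,6,5,2,6) (4,3,6,5,3,6) (4,4,6,5,1,6) (4,4,6,5,2,6) (4,4,6,5,3,6) (4,5,6,5,1,6) (4,5,6,5,2,6) (4,5,6,5,3,6) — 15.
Compilers=period 5: (4,1,6,5,1,6) (4,1,6,5,2,6) (4,1,6,5,3,6) (4,2,6,5,1,6) (4,2,6,5,2,6) (4,2,6,5,3,6) (4,3,6,5,1,6) (4,3,6,5,2,6) (4,3,6,5,3,6) (4,4,6,5,1,6) (4,4,6,5,2,6) (4,4,6,5,3,6) (4,5,6,5,1,6) (4,5,6,5,2,6) (4,5,6,5,3,6) — 15.
Summing: 15 + 15 + 15 + 15 = 60.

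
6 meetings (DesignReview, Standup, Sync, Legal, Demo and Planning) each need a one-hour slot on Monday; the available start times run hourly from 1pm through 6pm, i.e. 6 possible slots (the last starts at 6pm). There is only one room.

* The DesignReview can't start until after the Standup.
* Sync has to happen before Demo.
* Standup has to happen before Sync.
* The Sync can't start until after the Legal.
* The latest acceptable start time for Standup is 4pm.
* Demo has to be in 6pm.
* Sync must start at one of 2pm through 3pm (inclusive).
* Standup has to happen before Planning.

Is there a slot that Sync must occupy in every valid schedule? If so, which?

Sync is available from 2pm; Sync's own window allows nothing later than 3pm.
So Sync is pinned to 3pm.

3pm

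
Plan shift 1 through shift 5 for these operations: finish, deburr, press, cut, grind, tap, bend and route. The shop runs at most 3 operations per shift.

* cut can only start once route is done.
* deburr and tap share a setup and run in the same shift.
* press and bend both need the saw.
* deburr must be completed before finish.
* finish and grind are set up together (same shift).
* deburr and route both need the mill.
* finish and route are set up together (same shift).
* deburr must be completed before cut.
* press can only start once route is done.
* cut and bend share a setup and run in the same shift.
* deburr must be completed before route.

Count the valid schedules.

10

Splitting on finish: it can be shift 2 (6), shift 3 (4). Listing each branch's schedules as (deburr, press, cut, grind, tap, bend, route) by shift number:
finish=shift 2: (1,3,4,2,1,4,2) (1,3,5,2,1,5,2) (1,4,3,2,1,3,2) (1,4,5,2,1,5,2) (1,5,3,2,1,3,2) (1,5,4,2,1,4,2) — 6.
finish=shift 3: (1,4,5,3,1,5,3) (1,5,4,3,1,4,3) (2,4,5,3,2,5,3) (2,5,4,3,2,4,3) — 4.
Summing: 6 + 4 = 10.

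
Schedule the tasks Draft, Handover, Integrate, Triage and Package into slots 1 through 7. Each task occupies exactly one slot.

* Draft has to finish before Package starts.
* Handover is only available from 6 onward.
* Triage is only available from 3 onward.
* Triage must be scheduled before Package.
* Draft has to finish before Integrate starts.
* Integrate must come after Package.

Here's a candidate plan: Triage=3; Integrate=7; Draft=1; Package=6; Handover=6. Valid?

Triage is only available from 3 onward — holds.
Triage must be scheduled before Package — holds.
Handover is only available from 6 onward — holds.
Draft has to finish before Integrate starts — holds.
Integrate must come after Package — holds.
Draft has to finish before Package starts — holds.

Valid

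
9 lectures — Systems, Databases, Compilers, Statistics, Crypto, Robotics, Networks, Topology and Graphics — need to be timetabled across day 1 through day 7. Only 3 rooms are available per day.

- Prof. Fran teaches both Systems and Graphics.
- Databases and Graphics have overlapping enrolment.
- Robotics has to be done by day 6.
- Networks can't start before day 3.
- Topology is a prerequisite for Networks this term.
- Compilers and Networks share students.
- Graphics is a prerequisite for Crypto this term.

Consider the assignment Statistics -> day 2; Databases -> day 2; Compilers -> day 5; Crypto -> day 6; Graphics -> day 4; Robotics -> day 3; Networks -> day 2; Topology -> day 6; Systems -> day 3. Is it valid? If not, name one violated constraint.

Graphics is a prerequisite for Crypto this term — holds.
Compilers and Networks share students — holds.
Databases and Graphics have overlapping enrolment — holds.
Only 3 rooms are available per day — holds.
Topology is a prerequisite for Networks this term — violated.
Prof. Fran teaches both Systems and Graphics — holds.
Robotics has to be done by day 6 — holds.
Networks can't start before day 3 — violated.

No. Networks can't start before day 3 is not satisfied.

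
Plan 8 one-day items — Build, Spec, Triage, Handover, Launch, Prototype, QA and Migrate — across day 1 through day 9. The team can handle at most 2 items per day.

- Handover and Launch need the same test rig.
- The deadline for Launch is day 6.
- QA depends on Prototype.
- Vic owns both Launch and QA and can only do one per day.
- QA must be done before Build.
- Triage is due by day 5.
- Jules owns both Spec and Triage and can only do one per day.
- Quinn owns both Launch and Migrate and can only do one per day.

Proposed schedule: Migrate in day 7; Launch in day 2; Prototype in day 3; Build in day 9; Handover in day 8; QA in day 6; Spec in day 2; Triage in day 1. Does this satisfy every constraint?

Yes, all constraints hold

Jules owns both Spec and Triage and can only do one per day — holds.
Triage is due by day 5 — holds.
The team can handle at most 2 items per day — holds.
The deadline for Launch is day 6 — holds.
Quinn owns both Launch and Migrate and can only do one per day — holds.
Handover and Launch need the same test rig — holds.
QA depends on Prototype — holds.
Vic owns both Launch and QA and can only do one per day — holds.
QA must be done before Build — holds.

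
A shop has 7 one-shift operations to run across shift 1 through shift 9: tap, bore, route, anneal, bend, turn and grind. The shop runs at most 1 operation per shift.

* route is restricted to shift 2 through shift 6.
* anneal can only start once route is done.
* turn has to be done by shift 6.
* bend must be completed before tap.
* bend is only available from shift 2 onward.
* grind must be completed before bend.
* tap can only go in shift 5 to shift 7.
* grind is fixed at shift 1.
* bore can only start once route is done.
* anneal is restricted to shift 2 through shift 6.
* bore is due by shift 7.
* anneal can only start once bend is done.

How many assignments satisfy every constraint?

Splitting on tap: it can be shift 5 (8), shift 6 (8), shift 7 (25). Listing each branch's schedules as (bore, route, anneal, bend, turn, grind) by shift number:
tap=shift 5: (7,2,4,3,6,1) (7,2,6,3,4,1) (7,2,6,4,3,1) (7,3,4,2,6,1) (7,3,6,2,4,1) (7,3,6,4,2,1) (7,4,6,2,3,1) (7,4,6,3,2,1) — 8.
tap=shift 6: (7,2,4,3,5,1) (7,2,5,3,4,1) (7,2,5,4,3,1) (7,3,4,2,5,1) (7,3,5,2,4,1) (7,3,5,4,2,1) (7,4,5,2,3,1) (7,4,5,3,2,1) — 8.
tap=shift 7: (3,2,5,4,6,1) (3,2,6,4,5,1) (3,2,6,5,4,1) (4,2,5,3,6,1) (4,2,6,3,5,1) (4,2,6,5,3,1) (4,3,5,2,6,1) (4,3,6,2,5,1) (4,3,6,5,2,1) (5,2,4,3,6,1) (5,2,6,3,4,1) (5,2,6,4,3,1) (5,3,4,2,6,1) (5,3,6,2,4,1) (5,3,6,4,2,1) (5,4,6,2,3,1) (5,4,6,3,2,1) (6,2,4,3,5,1) (6,2,5,3,4,1) (6,2,5,4,3,1) (6,3,4,2,5,1) (6,3,5,2,4,1) (6,3,5,4,2,1) (6,4,5,2,3,1) (6,4,5,3,2,1) — 25.
Summing: 8 + 8 + 25 = 41.

41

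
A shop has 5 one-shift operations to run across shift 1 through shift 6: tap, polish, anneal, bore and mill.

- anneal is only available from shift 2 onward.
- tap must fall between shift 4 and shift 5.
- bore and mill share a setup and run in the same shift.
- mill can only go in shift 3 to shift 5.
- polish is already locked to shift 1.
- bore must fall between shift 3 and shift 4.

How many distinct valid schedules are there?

Splitting on tap: it can be shift 4 (10), shift 5 (10). Listing each branch's schedules as (polish, anneal, bore, mill) by shift number:
tap=shift 4: (1,2,3,3) (1,2,4,4) (1,3,3,3) (1,3,4,4) (1,4,3,3) (1,4,4,4) (1,5,3,3) (1,5,4,4) (1,6,3,3) (1,6,4,4) — 10.
tap=shift 5: (1,2,3,3) (1,2,4,4) (1,3,3,3) (1,3,4,4) (1,4,3,3) (1,4,4,4) (1,5,3,3) (1,5,4,4) (1,6,3,3) (1,6,4,4) — 10.
Summing: 10 + 10 = 20.

20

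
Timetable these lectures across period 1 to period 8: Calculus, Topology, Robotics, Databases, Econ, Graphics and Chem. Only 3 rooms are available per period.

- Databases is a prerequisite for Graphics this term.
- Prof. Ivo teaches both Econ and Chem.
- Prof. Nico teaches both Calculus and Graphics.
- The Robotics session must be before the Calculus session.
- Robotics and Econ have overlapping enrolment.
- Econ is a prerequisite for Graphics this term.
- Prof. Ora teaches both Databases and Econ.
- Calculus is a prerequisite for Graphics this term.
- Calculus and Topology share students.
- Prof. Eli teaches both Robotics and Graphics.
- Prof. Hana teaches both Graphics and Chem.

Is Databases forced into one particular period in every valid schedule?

No

Databases can be period 1 (e.g. Graphics=period 3; Econ=period 2; Robotics=period 1; Calculus=period 2; Topology=period 1; Chem=period 4; Databases=period 1) or period 2 (e.g. Topology in period 1, Chem in period 1, Graphics in period 4, Econ in period 3, Calculus in period 2, Databases in period 2, Robotics in period 1).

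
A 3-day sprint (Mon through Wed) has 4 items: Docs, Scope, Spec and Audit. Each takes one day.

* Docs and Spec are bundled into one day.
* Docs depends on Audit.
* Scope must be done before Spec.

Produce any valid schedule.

Docs -> Tue; Audit -> Mon; Spec -> Tue; Scope -> Mon

Checking: Audit(Mon) before Docs(Tue); Scope(Mon) before Spec(Tue); Docs = Spec = Tue.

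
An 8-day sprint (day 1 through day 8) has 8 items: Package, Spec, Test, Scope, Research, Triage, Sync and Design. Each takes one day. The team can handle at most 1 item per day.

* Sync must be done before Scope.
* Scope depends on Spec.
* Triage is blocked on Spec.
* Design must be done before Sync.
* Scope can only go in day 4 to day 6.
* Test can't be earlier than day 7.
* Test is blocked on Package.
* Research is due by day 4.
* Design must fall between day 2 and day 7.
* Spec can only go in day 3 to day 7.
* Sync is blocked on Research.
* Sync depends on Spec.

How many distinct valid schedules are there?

Splitting on Spec: it can be day 3 (15), day 4 (8). Listing each branch's schedules as (Package, Test, Scope, Research, Triage, Sync, Design) by day number:
Spec=day 3: (1,7,6,2,8,5,4) (1,7,6,4,8,5,2) (1,8,6,2,7,5,4) (1,8,6,4,7,5,2) (2,7,6,1,8,5,4) (2,8,6,1,7,5,4) (4,7,6,1,8,5,2) (4,8,6,1,7,5,2) (5,7,6,1,8,4,2) (5,8,6,1,7,4,2) (6,7,5,1,8,4,2) (6,8,5,1,7,4,2) (7,8,5,1,6,4,2) (7,8,6,1,4,5,2) (7,8,6,1,5,4,2) — 15.
Spec=day 4: (1,7,6,2,8,5,3) (1,7,6,3,8,5,2) (1,8,6,2,7,5,3) (1,8,6,3,7,5,2) (2,7,6,1,8,5,3) (2,8,6,1,7,5,3) (3,7,6,1,8,5,2) (3,8,6,1,7,5,2) — 8.
Summing: 15 + 8 = 23.

23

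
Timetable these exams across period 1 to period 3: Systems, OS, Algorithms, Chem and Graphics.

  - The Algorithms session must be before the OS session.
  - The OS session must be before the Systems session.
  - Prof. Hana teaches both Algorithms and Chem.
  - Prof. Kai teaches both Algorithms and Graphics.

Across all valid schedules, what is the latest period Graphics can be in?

period 3

Graphics at period 3 is achievable: Algorithms in period 1, Chem in period 2, Graphics in period 3, Systems in period 3, OS in period 2.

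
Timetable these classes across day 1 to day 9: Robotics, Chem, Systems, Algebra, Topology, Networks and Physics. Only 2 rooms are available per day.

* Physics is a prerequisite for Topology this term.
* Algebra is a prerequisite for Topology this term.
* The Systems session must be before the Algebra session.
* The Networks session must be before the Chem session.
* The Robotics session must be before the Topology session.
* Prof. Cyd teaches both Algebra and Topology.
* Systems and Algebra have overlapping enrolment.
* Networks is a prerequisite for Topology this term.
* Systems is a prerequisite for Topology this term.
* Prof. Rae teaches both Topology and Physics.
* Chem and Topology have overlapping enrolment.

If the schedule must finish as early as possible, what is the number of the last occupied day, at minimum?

The precedence chain requires at least 3 distinct days.
With at most 2 per day and 7 classes, at least 4 days are needed.
4 works (last occupied day: day 4): for example Physics=day 3; Systems=day 1; Networks=day 1; Algebra=day 2; Chem=day 3; Robotics=day 2; Topology=day 4.

4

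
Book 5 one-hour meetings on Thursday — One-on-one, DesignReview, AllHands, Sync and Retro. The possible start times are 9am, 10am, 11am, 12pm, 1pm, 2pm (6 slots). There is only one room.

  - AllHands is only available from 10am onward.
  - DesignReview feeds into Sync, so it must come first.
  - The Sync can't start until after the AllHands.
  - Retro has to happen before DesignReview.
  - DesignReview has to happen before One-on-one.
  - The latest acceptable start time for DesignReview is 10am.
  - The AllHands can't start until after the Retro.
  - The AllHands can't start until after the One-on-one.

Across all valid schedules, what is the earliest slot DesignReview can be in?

Precedence pushes DesignReview to at least 10am; DesignReview's own window allows nothing later than 10am.
DesignReview at 10am is achievable: One-on-one in 11am, Retro in 9am, DesignReview in 10am, Sync in 1pm, AllHands in 12pm.

10am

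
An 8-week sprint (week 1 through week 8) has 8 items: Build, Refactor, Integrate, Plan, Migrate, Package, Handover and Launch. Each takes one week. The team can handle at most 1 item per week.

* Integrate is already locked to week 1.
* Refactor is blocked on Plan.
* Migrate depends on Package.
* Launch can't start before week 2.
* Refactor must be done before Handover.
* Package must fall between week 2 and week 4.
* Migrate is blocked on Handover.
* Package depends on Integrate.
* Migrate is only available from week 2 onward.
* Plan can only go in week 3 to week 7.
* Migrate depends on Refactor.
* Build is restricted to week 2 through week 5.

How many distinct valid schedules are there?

29

Splitting on Build: it can be week 2 (10), week 3 (6), week 4 (6), week 5 (7). Listing each branch's schedules as (Refactor, Integrate, Plan, Migrate, Package, Handover, Launch) by week number:
Build=week 2: (5,1,3,7,4,6,8) (5,1,3,8,4,6,7) (5,1,3,8,4,7,6) (5,1,4,7,3,6,8) (5,1,4,8,3,6,7) (5,1,4,8,3,7,6) (6,1,3,8,4,7,5) (6,1,4,8,3,7,5) (6,1,5,8,3,7,4) (6,1,5,8,4,7,3) — 10.
Build=week 3: (5,1,4,7,2,6,8) (5,1,4,8,2,6,7) (5,1,4,8,2,7,6) (6,1,4,8,2,7,5) (6,1,5,8,2,7,4) (6,1,5,8,4,7,2) — 6.
Build=week 4: (5,1,3,7,2,6,8) (5,1,3,8,2,6,7) (5,1,3,8,2,7,6) (6,1,3,8,2,7,5) (6,1,5,8,2,7,3) (6,1,5,8,3,7,2) — 6.
Build=week 5: (4,1,3,7,2,6,8) (4,1,3,8,2,6,7) (4,1,3,8,2,7,6) (6,1,3,8,2,7,4) (6,1,3,8,4,7,2) (6,1,4,8,2,7,3) (6,1,4,8,3,7,2) — 7.
Summing: 10 + 6 + 6 + 7 = 29.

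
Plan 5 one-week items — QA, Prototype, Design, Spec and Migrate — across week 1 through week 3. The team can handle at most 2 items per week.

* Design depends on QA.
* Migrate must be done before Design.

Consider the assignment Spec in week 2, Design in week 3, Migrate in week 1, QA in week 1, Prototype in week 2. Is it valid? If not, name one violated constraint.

Yes, all constraints hold

Migrate must be done before Design — holds.
The team can handle at most 2 items per week — holds.
Design depends on QA — holds.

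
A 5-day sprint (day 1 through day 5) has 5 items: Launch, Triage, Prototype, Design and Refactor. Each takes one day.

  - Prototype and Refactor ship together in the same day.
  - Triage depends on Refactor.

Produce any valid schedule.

Prototype in day 1; Refactor in day 1; Design in day 1; Launch in day 1; Triage in day 2

Checking: Refactor(day 1) before Triage(day 2); Prototype = Refactor = day 1.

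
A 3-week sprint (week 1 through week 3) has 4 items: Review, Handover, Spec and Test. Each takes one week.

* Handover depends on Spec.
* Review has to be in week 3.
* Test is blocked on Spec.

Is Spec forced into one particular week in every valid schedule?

Spec can be week 1 (e.g. Review -> week 3; Test -> week 2; Spec -> week 1; Handover -> week 2) or week 2 (e.g. Test=week 3, Handover=week 3, Review=week 3, Spec=week 2).

No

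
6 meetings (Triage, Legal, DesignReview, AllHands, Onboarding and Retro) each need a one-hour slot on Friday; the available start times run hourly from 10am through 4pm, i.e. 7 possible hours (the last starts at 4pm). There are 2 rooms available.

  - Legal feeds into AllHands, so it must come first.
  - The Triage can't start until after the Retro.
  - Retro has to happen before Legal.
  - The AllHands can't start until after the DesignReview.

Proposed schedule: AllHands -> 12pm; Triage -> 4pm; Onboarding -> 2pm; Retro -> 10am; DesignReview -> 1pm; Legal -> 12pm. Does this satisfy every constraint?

The AllHands can't start until after the DesignReview — violated.
The Triage can't start until after the Retro — holds.
There are 2 rooms available — holds.
Retro has to happen before Legal — holds.
Legal feeds into AllHands, so it must come first — violated.

No — it violates: The AllHands can't start until after the DesignReview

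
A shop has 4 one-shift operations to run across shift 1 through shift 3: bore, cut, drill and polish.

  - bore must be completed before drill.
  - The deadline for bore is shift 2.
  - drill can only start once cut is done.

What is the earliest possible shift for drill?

shift 2

Precedence pushes drill to at least shift 2.
drill at shift 2 is achievable: cut=shift 1; drill=shift 2; bore=shift 1; polish=shift 1.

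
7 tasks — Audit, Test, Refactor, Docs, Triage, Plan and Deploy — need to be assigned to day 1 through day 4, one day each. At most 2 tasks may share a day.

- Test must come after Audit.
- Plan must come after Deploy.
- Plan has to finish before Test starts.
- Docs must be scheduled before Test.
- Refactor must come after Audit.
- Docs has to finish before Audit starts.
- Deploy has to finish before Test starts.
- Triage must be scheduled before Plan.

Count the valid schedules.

11

Splitting on Audit: it can be day 2 (4), day 3 (7). Listing each branch's schedules as (Test, Refactor, Docs, Triage, Plan, Deploy) by day number:
Audit=day 2: (4,3,1,1,3,2) (4,3,1,2,3,1) (4,4,1,1,3,2) (4,4,1,2,3,1) — 4.
Audit=day 3: (4,4,1,1,3,2) (4,4,1,2,3,1) (4,4,1,2,3,2) (4,4,2,1,2,1) (4,4,2,1,3,1) (4,4,2,1,3,2) (4,4,2,2,3,1) — 7.
Summing: 4 + 7 = 11.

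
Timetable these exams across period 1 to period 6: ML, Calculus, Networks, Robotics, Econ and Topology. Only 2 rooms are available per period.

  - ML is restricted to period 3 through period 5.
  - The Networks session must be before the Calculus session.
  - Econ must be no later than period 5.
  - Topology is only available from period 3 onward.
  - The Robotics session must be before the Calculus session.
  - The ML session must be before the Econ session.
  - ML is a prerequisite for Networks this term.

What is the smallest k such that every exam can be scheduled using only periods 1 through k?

5

The precedence chain requires at least 3 distinct periods.
With at most 2 per period and 6 exams, at least 3 periods are needed.
Propagating the time windows through the other constraints, Calculus can't land before period 5, so the schedule must run through at least period 5.
5 works (last occupied period: period 5): for example ML in period 3, Networks in period 4, Topology in period 3, Calculus in period 5, Robotics in period 1, Econ in period 4.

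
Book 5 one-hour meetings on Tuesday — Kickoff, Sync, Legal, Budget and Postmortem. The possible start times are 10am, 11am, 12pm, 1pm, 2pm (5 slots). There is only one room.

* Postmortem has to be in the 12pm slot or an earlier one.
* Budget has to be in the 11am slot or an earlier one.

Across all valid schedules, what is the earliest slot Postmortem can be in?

10am

Postmortem's own window allows nothing later than 12pm.
Postmortem at 10am is achievable: Kickoff in 12pm, Postmortem in 10am, Sync in 1pm, Budget in 11am, Legal in 2pm.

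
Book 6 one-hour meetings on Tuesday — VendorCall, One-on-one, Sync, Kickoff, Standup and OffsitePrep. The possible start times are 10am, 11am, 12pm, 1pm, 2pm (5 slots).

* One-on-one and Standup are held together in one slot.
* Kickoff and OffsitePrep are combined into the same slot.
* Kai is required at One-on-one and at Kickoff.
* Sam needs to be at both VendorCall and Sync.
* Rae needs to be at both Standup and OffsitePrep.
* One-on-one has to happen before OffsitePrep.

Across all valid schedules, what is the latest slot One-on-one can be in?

1pm

Downstream work caps One-on-one at 1pm.
One-on-one at 1pm is achievable: Standup in 1pm; One-on-one in 1pm; VendorCall in 10am; OffsitePrep in 2pm; Kickoff in 2pm; Sync in 11am.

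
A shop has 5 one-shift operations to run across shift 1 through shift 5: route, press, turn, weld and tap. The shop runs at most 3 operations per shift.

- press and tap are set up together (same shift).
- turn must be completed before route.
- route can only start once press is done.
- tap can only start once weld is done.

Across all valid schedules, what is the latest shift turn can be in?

Downstream work caps turn at shift 4.
turn at shift 4 is achievable: weld in shift 1; tap in shift 2; turn in shift 4; route in shift 5; press in shift 2.

shift 4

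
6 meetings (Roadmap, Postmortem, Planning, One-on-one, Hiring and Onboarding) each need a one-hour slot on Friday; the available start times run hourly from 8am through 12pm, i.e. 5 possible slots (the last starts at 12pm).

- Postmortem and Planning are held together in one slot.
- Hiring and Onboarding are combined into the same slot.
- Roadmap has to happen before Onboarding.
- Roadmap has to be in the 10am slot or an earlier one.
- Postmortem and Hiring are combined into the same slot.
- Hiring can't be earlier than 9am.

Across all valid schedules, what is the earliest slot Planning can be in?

Planning must be in the same slot as Hiring, which can't be before 9am, so Planning is at least 9am.
Planning at 9am is achievable: Roadmap=8am, Postmortem=9am, Onboarding=9am, One-on-one=8am, Hiring=9am, Planning=9am.

9am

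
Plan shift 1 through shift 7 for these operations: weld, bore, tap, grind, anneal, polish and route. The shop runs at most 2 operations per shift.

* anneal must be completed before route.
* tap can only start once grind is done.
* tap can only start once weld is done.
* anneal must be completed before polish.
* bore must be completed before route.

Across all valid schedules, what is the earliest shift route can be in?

Precedence pushes route to at least shift 2.
route at shift 2 is achievable: tap=shift 4, anneal=shift 1, bore=shift 1, polish=shift 3, weld=shift 2, grind=shift 3, route=shift 2.

shift 2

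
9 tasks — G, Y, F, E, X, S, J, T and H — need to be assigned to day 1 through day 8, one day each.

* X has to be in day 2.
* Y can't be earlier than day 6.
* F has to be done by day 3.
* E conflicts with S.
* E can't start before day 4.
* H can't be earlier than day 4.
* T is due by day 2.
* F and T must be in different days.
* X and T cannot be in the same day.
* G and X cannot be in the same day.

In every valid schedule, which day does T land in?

T's window is day 1–day 2.
X is fixed at day 2, and T can't share a day with X.
So T must be day 1.

day 1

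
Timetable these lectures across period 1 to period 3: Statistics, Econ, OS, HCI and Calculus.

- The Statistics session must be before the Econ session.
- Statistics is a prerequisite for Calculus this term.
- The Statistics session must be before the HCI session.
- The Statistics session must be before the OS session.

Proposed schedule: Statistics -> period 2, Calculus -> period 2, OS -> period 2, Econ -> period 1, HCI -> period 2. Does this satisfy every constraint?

The Statistics session must be before the OS session — violated.
The Statistics session must be before the HCI session — violated.
Statistics is a prerequisite for Calculus this term — violated.
The Statistics session must be before the Econ session — violated.

No — it violates: The Statistics session must be before the Econ session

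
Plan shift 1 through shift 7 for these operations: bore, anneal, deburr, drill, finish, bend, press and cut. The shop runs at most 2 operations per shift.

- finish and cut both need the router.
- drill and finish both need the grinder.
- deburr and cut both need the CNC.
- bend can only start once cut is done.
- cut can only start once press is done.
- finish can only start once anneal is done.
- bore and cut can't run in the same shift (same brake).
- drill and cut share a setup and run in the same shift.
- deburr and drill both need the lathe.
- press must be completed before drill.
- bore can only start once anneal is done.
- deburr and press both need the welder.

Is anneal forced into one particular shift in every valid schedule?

anneal can be shift 1 (e.g. cut -> shift 2; deburr -> shift 4; press -> shift 1; bend -> shift 4; drill -> shift 2; anneal -> shift 1; finish -> shift 3; bore -> shift 3) or shift 2 (e.g. bend in shift 5, anneal in shift 2, cut in shift 3, finish in shift 4, drill in shift 3, deburr in shift 2, press in shift 1, bore in shift 4).

No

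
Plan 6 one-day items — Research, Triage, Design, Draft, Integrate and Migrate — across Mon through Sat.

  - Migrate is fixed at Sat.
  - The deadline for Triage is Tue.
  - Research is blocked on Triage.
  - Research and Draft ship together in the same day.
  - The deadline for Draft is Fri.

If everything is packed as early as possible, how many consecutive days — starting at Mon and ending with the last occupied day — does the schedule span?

6 days

The precedence chain requires at least 2 distinct days.
Migrate can't be placed before Sat — that is day 6 counting from Mon — so the schedule must run through at least 6 days.
6 works (last occupied day: Sat): for example Draft -> Tue; Migrate -> Sat; Design -> Mon; Integrate -> Mon; Research -> Tue; Triage -> Mon.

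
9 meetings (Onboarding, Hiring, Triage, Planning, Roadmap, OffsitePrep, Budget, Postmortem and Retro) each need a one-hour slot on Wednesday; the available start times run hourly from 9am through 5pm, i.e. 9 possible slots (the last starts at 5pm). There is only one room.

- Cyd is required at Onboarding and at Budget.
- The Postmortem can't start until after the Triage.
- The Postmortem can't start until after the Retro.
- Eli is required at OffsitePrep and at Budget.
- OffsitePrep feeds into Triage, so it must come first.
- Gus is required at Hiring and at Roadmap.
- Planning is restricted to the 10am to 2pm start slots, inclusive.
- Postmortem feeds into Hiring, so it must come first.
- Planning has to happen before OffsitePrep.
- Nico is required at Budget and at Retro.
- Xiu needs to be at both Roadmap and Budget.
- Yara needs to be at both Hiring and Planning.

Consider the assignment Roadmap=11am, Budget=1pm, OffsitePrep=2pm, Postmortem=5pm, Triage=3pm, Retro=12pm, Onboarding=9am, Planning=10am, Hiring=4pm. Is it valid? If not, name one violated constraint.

Eli is required at OffsitePrep and at Budget — holds.
Postmortem feeds into Hiring, so it must come first — violated.
Yara needs to be at both Hiring and Planning — holds.
Xiu needs to be at both Roadmap and Budget — holds.
The Postmortem can't start until after the Triage — holds.
Cyd is required at Onboarding and at Budget — holds.
The Postmortem can't start until after the Retro — holds.
Planning is restricted to the 10am to 2pm start slots, inclusive — holds.
Nico is required at Budget and at Retro — holds.
Gus is required at Hiring and at Roadmap — holds.
There is only one room — holds.
Planning has to happen before OffsitePrep — holds.
OffsitePrep feeds into Triage, so it must come first — holds.

No — it violates: Postmortem feeds into Hiring, so it must come first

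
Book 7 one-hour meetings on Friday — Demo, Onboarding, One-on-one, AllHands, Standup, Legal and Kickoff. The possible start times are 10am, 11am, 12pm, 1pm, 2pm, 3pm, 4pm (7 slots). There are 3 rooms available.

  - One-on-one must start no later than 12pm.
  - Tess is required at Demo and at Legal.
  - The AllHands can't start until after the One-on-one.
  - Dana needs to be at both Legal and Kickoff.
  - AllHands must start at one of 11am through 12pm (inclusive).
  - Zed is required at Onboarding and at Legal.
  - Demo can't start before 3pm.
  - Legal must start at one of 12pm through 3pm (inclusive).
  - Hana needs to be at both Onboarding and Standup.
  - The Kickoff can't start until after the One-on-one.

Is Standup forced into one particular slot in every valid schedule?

No

Standup can be 10am (e.g. Legal -> 12pm; Kickoff -> 11am; Standup -> 10am; AllHands -> 11am; One-on-one -> 10am; Onboarding -> 11am; Demo -> 3pm) or 11am (e.g. AllHands -> 11am, Demo -> 3pm, Legal -> 12pm, Kickoff -> 11am, Standup -> 11am, Onboarding -> 10am, One-on-one -> 10am).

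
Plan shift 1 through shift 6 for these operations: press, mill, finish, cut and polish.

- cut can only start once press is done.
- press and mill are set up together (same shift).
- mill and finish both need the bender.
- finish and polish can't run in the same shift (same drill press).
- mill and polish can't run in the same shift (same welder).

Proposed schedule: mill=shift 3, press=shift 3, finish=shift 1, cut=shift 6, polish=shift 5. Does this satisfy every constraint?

cut can only start once press is done — holds.
mill and polish can't run in the same shift (same welder) — holds.
finish and polish can't run in the same shift (same drill press) — holds.
mill and finish both need the bender — holds.
press and mill are set up together (same shift) — holds.

Yes, all constraints hold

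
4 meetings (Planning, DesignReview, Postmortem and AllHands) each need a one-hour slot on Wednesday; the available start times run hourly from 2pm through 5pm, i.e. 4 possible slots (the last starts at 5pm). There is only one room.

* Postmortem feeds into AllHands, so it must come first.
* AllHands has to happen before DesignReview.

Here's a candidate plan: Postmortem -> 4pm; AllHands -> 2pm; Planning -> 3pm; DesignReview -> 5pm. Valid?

Invalid. Postmortem feeds into AllHands, so it must come first.

Postmortem feeds into AllHands, so it must come first — violated.
There is only one room — holds.
AllHands has to happen before DesignReview — holds.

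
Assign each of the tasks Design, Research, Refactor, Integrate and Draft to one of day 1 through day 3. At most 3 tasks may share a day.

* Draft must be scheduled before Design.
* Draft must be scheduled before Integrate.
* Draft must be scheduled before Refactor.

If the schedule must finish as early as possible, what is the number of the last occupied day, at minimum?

2

The precedence chain requires at least 2 distinct days.
With at most 3 per day and 5 tasks, at least 2 days are needed.
2 works (last occupied day: day 2): for example Integrate -> day 2, Design -> day 2, Refactor -> day 2, Draft -> day 1, Research -> day 1.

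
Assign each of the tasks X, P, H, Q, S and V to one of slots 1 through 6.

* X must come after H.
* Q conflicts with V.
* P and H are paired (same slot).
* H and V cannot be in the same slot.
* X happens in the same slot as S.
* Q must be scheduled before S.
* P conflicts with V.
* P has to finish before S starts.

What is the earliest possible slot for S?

2

Precedence pushes S to at least 2.
S at 2 is achievable: H in 1, P in 1, X in 2, V in 2, Q in 1, S in 2.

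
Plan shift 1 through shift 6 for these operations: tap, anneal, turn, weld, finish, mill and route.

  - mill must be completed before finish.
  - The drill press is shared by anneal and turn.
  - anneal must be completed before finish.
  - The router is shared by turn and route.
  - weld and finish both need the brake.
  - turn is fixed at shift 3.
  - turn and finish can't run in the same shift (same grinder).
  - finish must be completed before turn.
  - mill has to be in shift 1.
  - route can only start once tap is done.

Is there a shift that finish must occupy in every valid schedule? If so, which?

shift 2

mill is fixed at shift 1 and must come before finish, so finish is at least shift 2.
turn is fixed at shift 3 and must come after finish, so finish is at most shift 2.
So finish must be shift 2.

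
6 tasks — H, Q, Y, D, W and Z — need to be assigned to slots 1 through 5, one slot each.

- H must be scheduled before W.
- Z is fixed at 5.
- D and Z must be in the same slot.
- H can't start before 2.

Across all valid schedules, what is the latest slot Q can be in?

5

Q at 5 is achievable: Z in 5, H in 2, Y in 1, W in 3, D in 5, Q in 5.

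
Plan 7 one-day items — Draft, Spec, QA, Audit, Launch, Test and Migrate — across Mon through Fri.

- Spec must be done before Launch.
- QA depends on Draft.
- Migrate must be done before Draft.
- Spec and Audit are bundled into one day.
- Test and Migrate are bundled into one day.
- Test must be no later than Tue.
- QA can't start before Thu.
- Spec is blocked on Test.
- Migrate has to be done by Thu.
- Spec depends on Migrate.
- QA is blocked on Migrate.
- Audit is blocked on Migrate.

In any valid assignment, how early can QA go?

QA is available from Thu.
QA at Thu is achievable: Migrate=Mon, Draft=Tue, Test=Mon, Launch=Wed, QA=Thu, Spec=Tue, Audit=Tue.

Thu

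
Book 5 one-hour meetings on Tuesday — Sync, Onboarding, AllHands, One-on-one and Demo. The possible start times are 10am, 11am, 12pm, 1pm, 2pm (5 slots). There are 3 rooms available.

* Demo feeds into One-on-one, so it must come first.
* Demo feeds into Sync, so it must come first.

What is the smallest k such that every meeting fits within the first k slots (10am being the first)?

2

The precedence chain requires at least 2 distinct slots.
With at most 3 per slot and 5 meetings, at least 2 slots are needed.
2 works (last occupied slot: 11am): for example Onboarding=10am, AllHands=10am, Demo=10am, Sync=11am, One-on-one=11am.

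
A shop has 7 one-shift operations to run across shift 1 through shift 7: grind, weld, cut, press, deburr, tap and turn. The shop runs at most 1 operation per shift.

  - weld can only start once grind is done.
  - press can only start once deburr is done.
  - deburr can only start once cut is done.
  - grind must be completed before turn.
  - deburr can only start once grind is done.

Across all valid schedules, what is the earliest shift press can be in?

shift 4

Precedence pushes press to at least shift 3.
press at shift 4 is achievable: cut=shift 2; grind=shift 1; weld=shift 5; deburr=shift 3; tap=shift 7; press=shift 4; turn=shift 6.
Nothing earlier works — the capacity limit rule out every shift before shift 4.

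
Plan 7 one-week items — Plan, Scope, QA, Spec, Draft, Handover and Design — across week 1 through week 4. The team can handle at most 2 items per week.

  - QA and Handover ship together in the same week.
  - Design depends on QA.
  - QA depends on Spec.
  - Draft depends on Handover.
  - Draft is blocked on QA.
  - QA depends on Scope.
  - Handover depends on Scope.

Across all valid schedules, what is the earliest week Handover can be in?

Precedence pushes Handover to at least week 2; downstream work caps Handover at week 3.
Handover at week 2 is achievable: Draft -> week 3; Design -> week 3; Spec -> week 1; Plan -> week 4; Handover -> week 2; Scope -> week 1; QA -> week 2.

week 2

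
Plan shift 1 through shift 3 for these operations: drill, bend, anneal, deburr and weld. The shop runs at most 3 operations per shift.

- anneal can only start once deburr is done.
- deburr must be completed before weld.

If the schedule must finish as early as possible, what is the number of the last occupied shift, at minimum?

2

The precedence chain requires at least 2 distinct shifts.
With at most 3 per shift and 5 operations, at least 2 shifts are needed.
2 works (last occupied shift: shift 2): for example bend=shift 1, deburr=shift 1, anneal=shift 2, drill=shift 1, weld=shift 2.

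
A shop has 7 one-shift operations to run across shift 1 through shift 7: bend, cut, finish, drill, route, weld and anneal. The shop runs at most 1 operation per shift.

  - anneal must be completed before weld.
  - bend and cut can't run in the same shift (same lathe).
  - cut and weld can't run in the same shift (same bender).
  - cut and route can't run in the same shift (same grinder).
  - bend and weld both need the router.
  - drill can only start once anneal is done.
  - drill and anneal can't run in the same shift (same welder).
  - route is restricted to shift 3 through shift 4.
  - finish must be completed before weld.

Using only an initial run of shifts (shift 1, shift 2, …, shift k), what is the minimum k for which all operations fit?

The precedence chain requires at least 2 distinct shifts.
With at most 1 per shift and 7 operations, at least 7 shifts are needed.
route can't be placed before shift 3, so the schedule must run through at least shift 3.
7 works (last occupied shift: shift 7): for example cut in shift 7; drill in shift 5; bend in shift 6; weld in shift 4; route in shift 3; finish in shift 2; anneal in shift 1.

7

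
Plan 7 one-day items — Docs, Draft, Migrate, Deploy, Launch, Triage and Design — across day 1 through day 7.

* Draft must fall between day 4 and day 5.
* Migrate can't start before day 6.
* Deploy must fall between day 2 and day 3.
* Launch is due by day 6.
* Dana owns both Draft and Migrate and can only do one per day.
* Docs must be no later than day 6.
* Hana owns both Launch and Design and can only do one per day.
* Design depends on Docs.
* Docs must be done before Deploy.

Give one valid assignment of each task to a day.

Launch in day 1; Triage in day 1; Deploy in day 2; Design in day 2; Docs in day 1; Migrate in day 6; Draft in day 4

Checking: Docs(day 1) before Deploy(day 2); Docs(day 1) before Design(day 2); Draft(day 4) != Migrate(day 6); Launch(day 1) != Design(day 2); Draft=day 4 in [day 4,day 5]; Docs=day 1 in [day 1,day 6]; Deploy=day 2 in [day 2,day 3]; Migrate=day 6 in [day 6,day 7]; Launch=day 1 in [day 1,day 6].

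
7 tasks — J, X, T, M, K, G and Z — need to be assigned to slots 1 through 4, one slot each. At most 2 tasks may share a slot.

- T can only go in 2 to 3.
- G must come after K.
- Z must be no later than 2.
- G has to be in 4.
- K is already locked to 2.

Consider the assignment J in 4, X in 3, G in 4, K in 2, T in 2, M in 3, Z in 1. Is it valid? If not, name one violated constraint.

Yes

G must come after K — holds.
At most 2 tasks may share a slot — holds.
Z must be no later than 2 — holds.
G has to be in 4 — holds.
T can only go in 2 to 3 — holds.
K is already locked to 2 — holds.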